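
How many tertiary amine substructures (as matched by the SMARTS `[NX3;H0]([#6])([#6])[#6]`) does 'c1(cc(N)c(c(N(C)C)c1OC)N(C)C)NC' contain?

[NX3;H0]([#6])([#6])[#6] is the SMARTS for a tertiary amine: a trivalent nitrogen with no H, bonded to three carbons.
The molecule carries 2 separate instances of a dimethylamino group (-N(CH3)2) meeting every constraint; each maps to a distinct set of atoms, giving 2 matches.

2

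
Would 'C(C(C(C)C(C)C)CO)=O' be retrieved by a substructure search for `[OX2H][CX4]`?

Yes

The pattern [OX2H][CX4] describes a hydroxyl oxygen bound to an sp3 (X4) carbon — an aliphatic alcohol.
The molecule carries a hydroxyl group (-OH), whose atoms satisfy every constraint of the query, so the pattern matches.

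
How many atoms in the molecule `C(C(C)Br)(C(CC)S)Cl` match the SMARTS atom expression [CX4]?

6

The query [CX4] means: C with X4: aliphatic carbon with exactly 4 total connections (bonds + H).
Check the 9 heavy atoms by environment: 6× C (X4) → match; 1× Br (X1) → no; 1× S (X2) → no; 1× Cl (X1) → no.
That gives 6 matching atoms.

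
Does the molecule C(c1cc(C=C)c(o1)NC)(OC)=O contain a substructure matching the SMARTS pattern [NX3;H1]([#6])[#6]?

Yes

The pattern [NX3;H1]([#6])[#6] describes a trivalent nitrogen with one H, bonded to two carbons — a secondary amine.
The molecule carries an N-methylamino group (-NHCH3), whose atoms satisfy every constraint of the query, so the pattern matches.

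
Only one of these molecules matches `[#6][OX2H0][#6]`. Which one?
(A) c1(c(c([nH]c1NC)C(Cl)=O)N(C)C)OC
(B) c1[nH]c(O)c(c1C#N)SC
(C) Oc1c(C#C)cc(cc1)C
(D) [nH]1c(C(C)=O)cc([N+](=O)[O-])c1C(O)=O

A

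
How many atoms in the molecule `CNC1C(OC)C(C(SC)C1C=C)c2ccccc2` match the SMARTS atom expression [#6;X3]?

8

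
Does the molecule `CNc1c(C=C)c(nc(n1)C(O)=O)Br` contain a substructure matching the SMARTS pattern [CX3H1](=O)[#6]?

The pattern [CX3H1](=O)[#6] describes an sp2 carbon with one H, double-bonded to O and single-bonded to carbon — an aldehyde.
The closest candidate here is a carboxylic acid group (-C(=O)OH), but the carbonyl carbon has H0 and is bonded to O, not H1. No other fragment satisfies the full query, so there is no match.

No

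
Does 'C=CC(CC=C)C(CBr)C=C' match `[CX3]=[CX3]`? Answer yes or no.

The pattern [CX3]=[CX3] describes a non-aromatic C=C double bond between two sp2 carbons — an alkene.
The molecule carries a vinyl group (-CH=CH2), whose atoms satisfy every constraint of the query, so the pattern matches.

Yes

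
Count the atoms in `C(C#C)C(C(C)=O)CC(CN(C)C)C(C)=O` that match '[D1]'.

7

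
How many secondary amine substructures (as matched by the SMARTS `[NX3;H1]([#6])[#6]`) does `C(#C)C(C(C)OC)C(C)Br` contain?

[NX3;H1]([#6])[#6] is the SMARTS for a secondary amine: a trivalent nitrogen with one H, bonded to two carbons.
No fragment in the molecule satisfies every constraint, giving 0 matches.

0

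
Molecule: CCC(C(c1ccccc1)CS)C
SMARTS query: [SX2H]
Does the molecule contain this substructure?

Yes

The pattern [SX2H] describes an aliphatic sulfur with two connections, one being H — a thiol.
The molecule carries a thiol (-SH), whose atoms satisfy every constraint of the query, so the pattern matches.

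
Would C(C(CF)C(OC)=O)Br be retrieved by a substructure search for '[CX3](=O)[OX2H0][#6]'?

Yes

The pattern [CX3](=O)[OX2H0][#6] describes a carbonyl carbon bonded to an oxygen that is itself bonded to carbon (no H on that O) — an ester.
The molecule carries a methyl-ester group (-C(=O)OCH3), whose atoms satisfy every constraint of the query, so the pattern matches.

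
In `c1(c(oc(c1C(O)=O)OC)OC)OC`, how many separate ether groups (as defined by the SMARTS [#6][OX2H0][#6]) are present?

3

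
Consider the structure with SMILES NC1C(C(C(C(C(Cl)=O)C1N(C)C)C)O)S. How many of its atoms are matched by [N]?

The query [N] means: uppercase N matches aliphatic (non-aromatic) nitrogen only.
Check the 16 heavy atoms by environment: 10× C → no; 2× N → match; 2× O → no; 1× S → no; 1× Cl → no.
That gives 2 matching atoms.

2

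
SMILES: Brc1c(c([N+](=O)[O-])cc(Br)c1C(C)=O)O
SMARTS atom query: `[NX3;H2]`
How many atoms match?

0

The query [NX3;H2] means: aliphatic N with 3 total connections, two of them H — an -NH2 nitrogen (amine or amide).
Check the 15 heavy atoms by environment: 5× c (aromatic, H0, X3) → no; 1× c (aromatic, H1, X3) → no; 2× Br (H0, X1) → no; 1× C (H0, X3) → no; 2× O (H0, X1) → no; 1× C (H3, X4) → no; 1× O (H1, X2) → no; 1× N (charge +1, H0, X3) → no; 1× O (charge -1, H0, X1) → no.
No environment satisfies the query, so 0 matching atoms.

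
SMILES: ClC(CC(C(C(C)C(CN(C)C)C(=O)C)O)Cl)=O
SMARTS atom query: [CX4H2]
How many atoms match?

2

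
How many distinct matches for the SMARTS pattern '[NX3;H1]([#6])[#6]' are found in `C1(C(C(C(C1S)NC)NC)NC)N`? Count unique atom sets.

[NX3;H1]([#6])[#6] is the SMARTS for a secondary amine: a trivalent nitrogen with one H, bonded to two carbons.
The molecule carries 3 separate instances of an N-methylamino group (-NHCH3) meeting every constraint; each maps to a distinct set of atoms, giving 3 matches.

3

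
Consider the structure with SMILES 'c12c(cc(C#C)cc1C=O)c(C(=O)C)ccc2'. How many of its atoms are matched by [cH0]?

5

The query [cH0] means: aromatic carbon with no attached hydrogen (substituted or ring-fusion).
Check the 17 heavy atoms by environment: 5× c (aromatic, H0) → match; 5× c (aromatic, H1) → no; 2× C (H1) → no; 2× O (H0) → no; 2× C (H0) → no; 1× C (H3) → no.
That gives 5 matching atoms.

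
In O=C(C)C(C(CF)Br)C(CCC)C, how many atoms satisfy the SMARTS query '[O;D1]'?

The query [O;D1] means: aliphatic oxygen bonded to exactly one heavy atom.
Check the 13 heavy atoms by environment: 3× C (D2) → no; 4× C (D3) → no; 3× C (D1) → no; 1× O (D1) → match; 1× Br (D1) → no; 1× F (D1) → no.
That gives 1 matching atom.

1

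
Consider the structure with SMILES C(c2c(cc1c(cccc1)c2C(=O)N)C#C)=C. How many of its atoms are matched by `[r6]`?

10

Check the 17 heavy atoms by environment: 10× c (aromatic, in 6-ring) → match; 5× C (acyclic) → no; 1× O (acyclic) → no; 1× N (acyclic) → no.
That gives 10 matching atoms.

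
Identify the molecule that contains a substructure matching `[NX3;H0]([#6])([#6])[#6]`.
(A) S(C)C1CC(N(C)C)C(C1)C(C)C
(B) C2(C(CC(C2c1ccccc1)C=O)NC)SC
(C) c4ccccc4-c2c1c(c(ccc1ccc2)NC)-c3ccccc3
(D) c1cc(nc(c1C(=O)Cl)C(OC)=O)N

[NX3;H0]([#6])([#6])[#6] describes a trivalent nitrogen with no H, bonded to three carbons (a tertiary amine).
(A) contains a dimethylamino group (-N(CH3)2), which satisfies every atom and bond constraint.
(B) has an N-methylamino group (-NHCH3) but the nitrogen still has one H (H1), not H0.
(C) has an N-methylamino group (-NHCH3) but the nitrogen still has one H (H1), not H0.
(D) has a primary amino group (-NH2) but the nitrogen has H2, not H0 with three carbons.
So the answer is (A).

A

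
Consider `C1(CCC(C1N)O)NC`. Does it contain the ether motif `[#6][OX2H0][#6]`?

The pattern [#6][OX2H0][#6] describes an aliphatic oxygen bridging two carbons with no H on the oxygen — an ether.
The closest candidate here is a hydroxyl group (-OH), but the oxygen has H1, not H0 bridging two carbons. No other fragment satisfies the full query, so there is no match.

No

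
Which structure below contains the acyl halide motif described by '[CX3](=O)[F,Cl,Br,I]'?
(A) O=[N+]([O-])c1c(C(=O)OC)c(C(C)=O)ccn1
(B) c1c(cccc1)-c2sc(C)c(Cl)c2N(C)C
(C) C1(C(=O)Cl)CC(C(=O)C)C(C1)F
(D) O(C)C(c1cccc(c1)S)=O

C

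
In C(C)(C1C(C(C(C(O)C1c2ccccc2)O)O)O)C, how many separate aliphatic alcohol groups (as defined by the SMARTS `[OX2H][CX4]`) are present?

[OX2H][CX4] is the SMARTS for an aliphatic alcohol: a hydroxyl oxygen bound to an sp3 (X4) carbon.
The molecule carries 4 separate instances of a hydroxyl group (-OH) meeting every constraint; each maps to a distinct set of atoms, giving 4 matches.

4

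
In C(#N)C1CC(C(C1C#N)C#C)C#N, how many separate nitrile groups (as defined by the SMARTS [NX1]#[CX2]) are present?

[NX1]#[CX2] is the SMARTS for a nitrile: a nitrogen triple-bonded to a two-connected carbon.
The molecule carries 3 separate instances of a nitrile (-C#N) meeting every constraint; each maps to a distinct set of atoms, giving 3 matches.

3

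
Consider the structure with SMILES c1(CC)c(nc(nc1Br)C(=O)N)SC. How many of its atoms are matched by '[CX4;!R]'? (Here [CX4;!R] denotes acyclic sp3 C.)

The query [CX4;!R] means: aliphatic carbon with four total connections, not in a ring.
Check the 14 heavy atoms by environment: 2× n (aromatic, X2, in 6-ring) → no; 4× c (aromatic, X3, in 6-ring) → no; 1× Br (X1, acyclic) → no; 3× C (X4, acyclic) → match; 1× C (X3, acyclic) → no; 1× O (X1, acyclic) → no; 1× N (X3, acyclic) → no; 1× S (X2, acyclic) → no.
That gives 3 matching atoms.

3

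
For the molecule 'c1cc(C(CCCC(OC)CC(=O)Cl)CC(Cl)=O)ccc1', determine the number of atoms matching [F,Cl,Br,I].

2

The query [F,Cl,Br,I] means: comma = OR; matches any of F, Cl, Br, I.
Check the 21 heavy atoms by environment: 10× C → no; 3× O → no; 2× Cl → match; 6× c (aromatic) → no.
That gives 2 matching atoms.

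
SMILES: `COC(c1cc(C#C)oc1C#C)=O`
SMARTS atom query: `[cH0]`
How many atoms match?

3

Check the 13 heavy atoms by environment: 1× o (aromatic, H0) → no; 3× c (aromatic, H0) → match; 1× c (aromatic, H1) → no; 3× C (H0) → no; 2× O (H0) → no; 1× C (H3) → no; 2× C (H1) → no.
That gives 3 matching atoms.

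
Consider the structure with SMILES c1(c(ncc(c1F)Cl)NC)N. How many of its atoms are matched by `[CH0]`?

The query [CH0] means: aliphatic carbon with no attached hydrogen.
Check the 11 heavy atoms by environment: 1× n (aromatic, H0) → no; 1× c (aromatic, H1) → no; 4× c (aromatic, H0) → no; 1× N (H1) → no; 1× C (H3) → no; 1× N (H2) → no; 1× F (H0) → no; 1× Cl (H0) → no.
No environment satisfies the query, so 0 matching atoms.

0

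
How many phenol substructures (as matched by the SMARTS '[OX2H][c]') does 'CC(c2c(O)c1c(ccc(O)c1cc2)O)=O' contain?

[OX2H][c] is the SMARTS for a phenol: a hydroxyl oxygen attached to an aromatic carbon.
The molecule carries 3 separate instances of a hydroxyl group (-OH) meeting every constraint; each maps to a distinct set of atoms, giving 3 matches.

3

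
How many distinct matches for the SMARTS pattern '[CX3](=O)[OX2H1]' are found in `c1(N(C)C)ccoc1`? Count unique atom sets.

0

[CX3](=O)[OX2H1] is the SMARTS for a carboxylic acid: an sp2 carbon double-bonded to O and single-bonded to an -OH oxygen.
No fragment in the molecule satisfies every constraint, giving 0 matches.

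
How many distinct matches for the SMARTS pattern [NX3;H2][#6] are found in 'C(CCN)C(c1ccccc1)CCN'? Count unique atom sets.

[NX3;H2][#6] is the SMARTS for a primary amine: a trivalent nitrogen with two H attached to carbon.
The molecule carries 2 separate instances of a primary amino group (-NH2) meeting every constraint; each maps to a distinct set of atoms, giving 2 matches.

2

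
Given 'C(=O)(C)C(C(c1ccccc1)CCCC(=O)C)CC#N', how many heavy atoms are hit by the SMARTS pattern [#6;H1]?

7

The query [#6;H1] means: any carbon bearing exactly one hydrogen.
Check the 20 heavy atoms by environment: 4× C (H2) → no; 2× C (H1) → match; 1× c (aromatic, H0) → no; 5× c (aromatic, H1) → match; 3× C (H0) → no; 2× O (H0) → no; 2× C (H3) → no; 1× N (H0) → no.
Summing the matching environments: 2 + 5 = 7 matching atoms.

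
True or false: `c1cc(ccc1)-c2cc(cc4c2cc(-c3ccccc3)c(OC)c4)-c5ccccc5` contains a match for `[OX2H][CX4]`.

The pattern [OX2H][CX4] describes a hydroxyl oxygen bound to an sp3 (X4) carbon — an aliphatic alcohol.
The closest candidate here is a methoxy ether (-OCH3), but the oxygen has H0 (ether), not H1. No other fragment satisfies the full query, so there is no match.

False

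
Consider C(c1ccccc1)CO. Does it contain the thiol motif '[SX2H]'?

No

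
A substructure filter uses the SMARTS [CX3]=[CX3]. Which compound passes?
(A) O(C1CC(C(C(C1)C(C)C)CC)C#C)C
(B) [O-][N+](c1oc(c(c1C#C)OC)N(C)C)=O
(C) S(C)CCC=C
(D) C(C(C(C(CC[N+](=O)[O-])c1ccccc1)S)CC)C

C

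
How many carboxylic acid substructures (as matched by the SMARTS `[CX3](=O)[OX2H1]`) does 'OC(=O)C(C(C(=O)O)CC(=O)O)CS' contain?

[CX3](=O)[OX2H1] is the SMARTS for a carboxylic acid: an sp2 carbon double-bonded to O and single-bonded to an -OH oxygen.
The molecule carries 3 separate instances of a carboxylic acid group (-C(=O)OH) meeting every constraint; each maps to a distinct set of atoms, giving 3 matches.

3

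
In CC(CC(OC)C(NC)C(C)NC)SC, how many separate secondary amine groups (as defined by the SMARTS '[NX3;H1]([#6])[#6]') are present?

[NX3;H1]([#6])[#6] is the SMARTS for a secondary amine: a trivalent nitrogen with one H, bonded to two carbons.
The molecule carries 2 separate instances of an N-methylamino group (-NHCH3) meeting every constraint; each maps to a distinct set of atoms, giving 2 matches.

2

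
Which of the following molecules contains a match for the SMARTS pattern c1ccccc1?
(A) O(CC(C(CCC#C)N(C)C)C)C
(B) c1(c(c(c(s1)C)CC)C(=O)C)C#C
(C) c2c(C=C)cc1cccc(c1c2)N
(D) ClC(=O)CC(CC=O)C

C

c1ccccc1 describes six aromatic carbons in a ring (a benzene ring).
(A) has a methyl group (-CH3) but no six-membered all-carbon aromatic ring is present.
(B) has a methyl group (-CH3) but no six-membered all-carbon aromatic ring is present.
(C) contains the required atom environment, so the pattern matches.
(D) has a methyl group (-CH3) but no six-membered all-carbon aromatic ring is present.
So the answer is (C).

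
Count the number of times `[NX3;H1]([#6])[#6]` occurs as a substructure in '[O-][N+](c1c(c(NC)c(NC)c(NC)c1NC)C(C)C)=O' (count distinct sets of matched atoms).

[NX3;H1]([#6])[#6] is the SMARTS for a secondary amine: a trivalent nitrogen with one H, bonded to two carbons.
The molecule carries 4 separate instances of an N-methylamino group (-NHCH3) meeting every constraint; each maps to a distinct set of atoms, giving 4 matches.

4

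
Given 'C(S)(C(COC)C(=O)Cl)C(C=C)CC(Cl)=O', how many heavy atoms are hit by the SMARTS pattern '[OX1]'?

The query [OX1] means: aliphatic oxygen with one total connection — typically a carbonyl =O or an oxide.
Check the 16 heavy atoms by environment: 6× C (X4) → no; 4× C (X3) → no; 2× O (X1) → match; 2× Cl (X1) → no; 1× S (X2) → no; 1× O (X2) → no.
That gives 2 matching atoms.

2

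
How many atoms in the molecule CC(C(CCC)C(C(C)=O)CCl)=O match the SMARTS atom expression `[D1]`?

Check the 13 heavy atoms by environment: 3× C (D2) → no; 4× C (D3) → no; 2× O (D1) → match; 3× C (D1) → match; 1× Cl (D1) → match.
Summing the matching environments: 2 + 3 + 1 = 6 matching atoms.

6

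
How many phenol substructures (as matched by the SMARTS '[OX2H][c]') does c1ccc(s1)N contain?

0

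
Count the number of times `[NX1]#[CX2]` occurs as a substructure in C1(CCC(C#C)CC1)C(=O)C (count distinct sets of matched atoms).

[NX1]#[CX2] is the SMARTS for a nitrile: a nitrogen triple-bonded to a two-connected carbon.
No fragment in the molecule satisfies every constraint, giving 0 matches.

0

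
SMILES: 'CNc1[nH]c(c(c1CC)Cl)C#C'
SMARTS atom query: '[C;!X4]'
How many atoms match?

2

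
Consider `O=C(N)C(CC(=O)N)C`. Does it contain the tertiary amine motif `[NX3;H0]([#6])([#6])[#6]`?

No

The pattern [NX3;H0]([#6])([#6])[#6] describes a trivalent nitrogen with no H, bonded to three carbons — a tertiary amine.
The closest candidate here is a primary amide (-C(=O)NH2), but the amide nitrogen has H2 and only one carbon neighbour. No other fragment satisfies the full query, so there is no match.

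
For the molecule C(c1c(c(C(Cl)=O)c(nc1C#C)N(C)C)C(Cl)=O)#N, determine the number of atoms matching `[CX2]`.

The query [CX2] means: C with X2: aliphatic carbon with exactly 2 total connections.
Check the 19 heavy atoms by environment: 1× n (aromatic, X2) → no; 5× c (aromatic, X3) → no; 3× C (X2) → match; 1× N (X1) → no; 1× N (X3) → no; 2× C (X4) → no; 2× C (X3) → no; 2× O (X1) → no; 2× Cl (X1) → no.
That gives 3 matching atoms.

3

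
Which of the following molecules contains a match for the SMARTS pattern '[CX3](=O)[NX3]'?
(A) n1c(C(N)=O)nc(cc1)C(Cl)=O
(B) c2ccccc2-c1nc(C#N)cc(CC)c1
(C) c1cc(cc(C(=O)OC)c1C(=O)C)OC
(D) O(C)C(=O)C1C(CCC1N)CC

A

[CX3](=O)[NX3] describes a carbonyl carbon bonded to a trivalent nitrogen (an amide).
(A) contains a primary amide (-C(=O)NH2), which satisfies every atom and bond constraint.
(B) has a nitrile (-C#N) but the nitrile N is NX1 (triple-bonded), not NX3.
(C) has a methyl-ester group (-C(=O)OCH3) but the carbonyl is bonded to O, not to an NX3 nitrogen.
(D) has a methyl-ester group (-C(=O)OCH3) but the carbonyl is bonded to O, not to an NX3 nitrogen.
So the answer is (A).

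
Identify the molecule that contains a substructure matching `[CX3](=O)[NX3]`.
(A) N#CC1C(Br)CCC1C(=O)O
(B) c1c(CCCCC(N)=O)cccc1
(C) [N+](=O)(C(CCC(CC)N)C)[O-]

[CX3](=O)[NX3] describes a carbonyl carbon bonded to a trivalent nitrogen (an amide).
(A) has a carboxylic acid group (-C(=O)OH) but the carbonyl is bonded to O, not to an NX3 nitrogen.
(B) contains a primary amide (-C(=O)NH2), which satisfies every atom and bond constraint.
(C) has a primary amino group (-NH2) but the -NH2 is not attached to a carbonyl carbon.
So the answer is (B).

B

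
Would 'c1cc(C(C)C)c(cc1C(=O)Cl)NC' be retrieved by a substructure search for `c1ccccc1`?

Yes

The pattern c1ccccc1 describes six aromatic carbons in a ring — a benzene ring.
The required atom environment is present in the molecule, so the pattern matches.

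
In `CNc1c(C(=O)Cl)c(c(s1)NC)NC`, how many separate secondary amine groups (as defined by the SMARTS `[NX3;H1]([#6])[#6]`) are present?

3

[NX3;H1]([#6])[#6] is the SMARTS for a secondary amine: a trivalent nitrogen with one H, bonded to two carbons.
The molecule carries 3 separate instances of an N-methylamino group (-NHCH3) meeting every constraint; each maps to a distinct set of atoms, giving 3 matches.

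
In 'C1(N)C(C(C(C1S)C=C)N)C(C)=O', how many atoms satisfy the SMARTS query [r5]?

5

The query [r5] means: r5 matches atoms in a five-membered ring.
Check the 13 heavy atoms by environment: 5× C (in 5-ring) → match; 4× C (acyclic) → no; 2× N (acyclic) → no; 1× S (acyclic) → no; 1× O (acyclic) → no.
That gives 5 matching atoms.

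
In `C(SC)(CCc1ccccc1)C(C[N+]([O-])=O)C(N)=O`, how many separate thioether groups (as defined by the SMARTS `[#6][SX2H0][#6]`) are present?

1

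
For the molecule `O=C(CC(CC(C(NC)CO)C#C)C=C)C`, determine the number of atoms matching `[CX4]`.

8

The query [CX4] means: C with X4: aliphatic carbon with exactly 4 total connections (bonds + H).
Check the 16 heavy atoms by environment: 8× C (X4) → match; 3× C (X3) → no; 1× O (X1) → no; 1× N (X3) → no; 1× O (X2) → no; 2× C (X2) → no.
That gives 8 matching atoms.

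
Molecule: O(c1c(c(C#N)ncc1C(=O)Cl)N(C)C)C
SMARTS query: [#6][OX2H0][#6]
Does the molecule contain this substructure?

Yes

The pattern [#6][OX2H0][#6] describes an aliphatic oxygen bridging two carbons with no H on the oxygen — an ether.
The molecule carries a methoxy ether (-OCH3), whose atoms satisfy every constraint of the query, so the pattern matches.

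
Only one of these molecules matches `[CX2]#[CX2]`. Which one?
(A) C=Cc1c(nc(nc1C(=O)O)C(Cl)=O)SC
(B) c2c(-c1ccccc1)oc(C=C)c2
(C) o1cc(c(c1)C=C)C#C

C

[CX2]#[CX2] describes a carbon-carbon triple bond (an alkyne).
(A) has a vinyl group (-CH=CH2) but the C=C is a double bond; both carbons are CX3, not CX2.
(B) has a vinyl group (-CH=CH2) but the C=C is a double bond; both carbons are CX3, not CX2.
(C) contains an ethynyl group (-C#CH), which satisfies every atom and bond constraint.
So the answer is (C).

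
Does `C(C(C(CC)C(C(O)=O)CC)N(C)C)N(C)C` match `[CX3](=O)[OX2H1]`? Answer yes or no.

The pattern [CX3](=O)[OX2H1] describes an sp2 carbon double-bonded to O and single-bonded to an -OH oxygen — a carboxylic acid.
The molecule carries a carboxylic acid group (-C(=O)OH), whose atoms satisfy every constraint of the query, so the pattern matches.

Yes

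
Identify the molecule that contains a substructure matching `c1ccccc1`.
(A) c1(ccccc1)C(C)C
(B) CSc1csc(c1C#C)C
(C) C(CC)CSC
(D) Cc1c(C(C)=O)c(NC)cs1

c1ccccc1 describes six aromatic carbons in a ring (a benzene ring).
(A) contains the required atom environment, so the pattern matches.
(B) has a methyl group (-CH3) but no six-membered all-carbon aromatic ring is present.
(C) has a methyl group (-CH3) but no six-membered all-carbon aromatic ring is present.
(D) has a methyl group (-CH3) but no six-membered all-carbon aromatic ring is present.
So the answer is (A).

A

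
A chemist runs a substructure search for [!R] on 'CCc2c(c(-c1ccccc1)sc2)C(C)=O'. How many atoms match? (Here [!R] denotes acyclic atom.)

5

The query [!R] means: !R matches any atom not in a ring.
Check the 16 heavy atoms by environment: 1× s (aromatic, in 5-ring) → no; 4× c (aromatic, in 5-ring) → no; 6× c (aromatic, in 6-ring) → no; 4× C (acyclic) → match; 1× O (acyclic) → match.
Summing the matching environments: 4 + 1 = 5 matching atoms.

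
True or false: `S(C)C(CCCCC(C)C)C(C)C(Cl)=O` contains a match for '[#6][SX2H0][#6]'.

True

The pattern [#6][SX2H0][#6] describes an aliphatic sulfur bridging two carbons with no H on the sulfur — a thioether.
The molecule carries a methylthio ether (-SCH3), whose atoms satisfy every constraint of the query, so the pattern matches.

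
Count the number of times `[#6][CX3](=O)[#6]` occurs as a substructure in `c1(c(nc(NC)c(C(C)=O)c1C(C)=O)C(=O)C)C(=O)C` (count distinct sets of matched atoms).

4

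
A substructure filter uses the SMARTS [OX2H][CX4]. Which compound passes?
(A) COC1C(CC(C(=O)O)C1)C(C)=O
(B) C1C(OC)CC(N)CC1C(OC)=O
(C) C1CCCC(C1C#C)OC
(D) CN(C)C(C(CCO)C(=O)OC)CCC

D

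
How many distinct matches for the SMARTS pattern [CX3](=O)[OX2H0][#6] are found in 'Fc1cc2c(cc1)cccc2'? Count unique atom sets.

[CX3](=O)[OX2H0][#6] is the SMARTS for an ester: a carbonyl carbon bonded to an oxygen that is itself bonded to carbon (no H on that O).
No fragment in the molecule satisfies every constraint, giving 0 matches.

0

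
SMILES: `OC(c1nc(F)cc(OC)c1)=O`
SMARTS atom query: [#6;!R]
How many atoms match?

2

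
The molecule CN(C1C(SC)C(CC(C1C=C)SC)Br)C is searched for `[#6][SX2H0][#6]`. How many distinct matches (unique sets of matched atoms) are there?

2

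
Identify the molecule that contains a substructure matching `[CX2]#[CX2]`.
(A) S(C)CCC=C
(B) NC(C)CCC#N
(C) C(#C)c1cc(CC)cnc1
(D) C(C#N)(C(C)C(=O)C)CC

[CX2]#[CX2] describes a carbon-carbon triple bond (an alkyne).
(A) has a vinyl group (-CH=CH2) but the C=C is a double bond; both carbons are CX3, not CX2.
(B) has a nitrile (-C#N) but the triple bond is C#N, not C#C.
(C) contains an ethynyl group (-C#CH), which satisfies every atom and bond constraint.
(D) has a nitrile (-C#N) but the triple bond is C#N, not C#C.
So the answer is (C).

C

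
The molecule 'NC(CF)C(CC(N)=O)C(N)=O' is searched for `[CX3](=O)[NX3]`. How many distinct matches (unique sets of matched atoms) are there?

2

[CX3](=O)[NX3] is the SMARTS for an amide: a carbonyl carbon bonded to a trivalent nitrogen.
The molecule carries 2 separate instances of a primary amide (-C(=O)NH2) meeting every constraint; each maps to a distinct set of atoms, giving 2 matches.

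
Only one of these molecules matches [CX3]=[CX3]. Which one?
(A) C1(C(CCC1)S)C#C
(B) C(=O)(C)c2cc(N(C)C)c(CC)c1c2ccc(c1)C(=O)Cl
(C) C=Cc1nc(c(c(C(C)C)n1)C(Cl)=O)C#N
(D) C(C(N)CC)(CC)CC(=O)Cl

C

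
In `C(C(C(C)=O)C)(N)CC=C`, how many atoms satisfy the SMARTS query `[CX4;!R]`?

5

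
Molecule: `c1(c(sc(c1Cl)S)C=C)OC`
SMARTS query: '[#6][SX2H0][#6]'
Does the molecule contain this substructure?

No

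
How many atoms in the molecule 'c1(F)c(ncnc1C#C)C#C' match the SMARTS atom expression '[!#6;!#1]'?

The query [!#6;!#1] means: not carbon and not hydrogen — any heteroatom.
Check the 11 heavy atoms by environment: 2× n (aromatic) → match; 4× c (aromatic) → no; 4× C → no; 1× F → match.
Summing the matching environments: 2 + 1 = 3 matching atoms.

3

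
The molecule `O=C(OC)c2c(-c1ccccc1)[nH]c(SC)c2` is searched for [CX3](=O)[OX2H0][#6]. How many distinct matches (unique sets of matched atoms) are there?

1

[CX3](=O)[OX2H0][#6] is the SMARTS for an ester: a carbonyl carbon bonded to an oxygen that is itself bonded to carbon (no H on that O).
Exactly one fragment in the molecule meets all constraints, giving 1 match.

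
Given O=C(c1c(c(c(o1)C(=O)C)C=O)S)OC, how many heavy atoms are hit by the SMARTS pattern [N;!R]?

Check the 15 heavy atoms by environment: 1× o (aromatic, in 5-ring) → no; 4× c (aromatic, in 5-ring) → no; 5× C (acyclic) → no; 4× O (acyclic) → no; 1× S (acyclic) → no.
No environment satisfies the query, so 0 matching atoms.

0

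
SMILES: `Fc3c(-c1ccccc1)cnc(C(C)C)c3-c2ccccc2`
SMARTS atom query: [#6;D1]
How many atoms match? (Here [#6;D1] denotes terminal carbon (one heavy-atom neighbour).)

2

The query [#6;D1] means: carbon bonded to exactly one heavy atom.
Check the 22 heavy atoms by environment: 1× n (aromatic, D2) → no; 11× c (aromatic, D2) → no; 6× c (aromatic, D3) → no; 1× C (D3) → no; 2× C (D1) → match; 1× F (D1) → no.
That gives 2 matching atoms.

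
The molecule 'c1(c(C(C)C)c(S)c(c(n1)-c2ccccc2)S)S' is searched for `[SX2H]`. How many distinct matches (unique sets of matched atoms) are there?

[SX2H] is the SMARTS for a thiol: an aliphatic sulfur with two connections, one being H.
The molecule carries 3 separate instances of a thiol (-SH) meeting every constraint; each maps to a distinct set of atoms, giving 3 matches.

3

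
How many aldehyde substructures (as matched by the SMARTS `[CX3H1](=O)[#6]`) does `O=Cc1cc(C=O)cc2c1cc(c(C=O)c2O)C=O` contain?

4

[CX3H1](=O)[#6] is the SMARTS for an aldehyde: an sp2 carbon with one H, double-bonded to O and single-bonded to carbon.
The molecule carries 4 separate instances of an aldehyde (-CHO) meeting every constraint; each maps to a distinct set of atoms, giving 4 matches.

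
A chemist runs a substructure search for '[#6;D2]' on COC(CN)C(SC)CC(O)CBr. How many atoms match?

3

The query [#6;D2] means: any carbon bonded to exactly two heavy atoms.
Check the 13 heavy atoms by environment: 3× C (D2) → match; 3× C (D3) → no; 1× O (D2) → no; 2× C (D1) → no; 1× Br (D1) → no; 1× N (D1) → no; 1× S (D2) → no; 1× O (D1) → no.
That gives 3 matching atoms.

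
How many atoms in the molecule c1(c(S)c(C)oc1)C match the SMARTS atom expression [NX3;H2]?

0

The query [NX3;H2] means: aliphatic N with 3 total connections, two of them H — an -NH2 nitrogen (amine or amide).
Check the 8 heavy atoms by environment: 1× o (aromatic, H0, X2) → no; 3× c (aromatic, H0, X3) → no; 1× c (aromatic, H1, X3) → no; 1× S (H1, X2) → no; 2× C (H3, X4) → no.
No environment satisfies the query, so 0 matching atoms.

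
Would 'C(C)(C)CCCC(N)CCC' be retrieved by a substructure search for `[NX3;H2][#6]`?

Yes

The pattern [NX3;H2][#6] describes a trivalent nitrogen with two H attached to carbon — a primary amine.
The molecule carries a primary amino group (-NH2), whose atoms satisfy every constraint of the query, so the pattern matches.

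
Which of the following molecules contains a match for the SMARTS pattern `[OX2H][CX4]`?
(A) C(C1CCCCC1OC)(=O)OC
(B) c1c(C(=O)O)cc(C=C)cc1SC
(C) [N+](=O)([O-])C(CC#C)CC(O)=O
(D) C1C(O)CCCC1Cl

[OX2H][CX4] describes a hydroxyl oxygen bound to an sp3 (X4) carbon (an aliphatic alcohol).
(A) has a methoxy ether (-OCH3) but the oxygen has H0 (ether), not H1.
(B) has a carboxylic acid group (-C(=O)OH) but the -OH is on a CX3 carbonyl carbon, not a CX4 carbon.
(C) has a carboxylic acid group (-C(=O)OH) but the -OH is on a CX3 carbonyl carbon, not a CX4 carbon.
(D) contains a hydroxyl group (-OH), which satisfies every atom and bond constraint.
So the answer is (D).

D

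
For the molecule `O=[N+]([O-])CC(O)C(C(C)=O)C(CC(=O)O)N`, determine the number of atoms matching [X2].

2

The query [X2] means: any atom with exactly two total connections (bonds + H).
Check the 16 heavy atoms by environment: 6× C (X4) → no; 1× N (charge +1, X3) → no; 1× O (charge -1, X1) → no; 3× O (X1) → no; 2× C (X3) → no; 2× O (X2) → match; 1× N (X3) → no.
That gives 2 matching atoms.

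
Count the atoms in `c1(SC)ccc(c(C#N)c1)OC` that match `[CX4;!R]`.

2

The query [CX4;!R] means: aliphatic carbon with four total connections, not in a ring.
Check the 12 heavy atoms by environment: 6× c (aromatic, X3, in 6-ring) → no; 1× S (X2, acyclic) → no; 2× C (X4, acyclic) → match; 1× C (X2, acyclic) → no; 1× N (X1, acyclic) → no; 1× O (X2, acyclic) → no.
That gives 2 matching atoms.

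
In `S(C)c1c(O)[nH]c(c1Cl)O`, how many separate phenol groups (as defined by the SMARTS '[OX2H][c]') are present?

[OX2H][c] is the SMARTS for a phenol: a hydroxyl oxygen attached to an aromatic carbon.
The molecule carries 2 separate instances of a hydroxyl group (-OH) meeting every constraint; each maps to a distinct set of atoms, giving 2 matches.

2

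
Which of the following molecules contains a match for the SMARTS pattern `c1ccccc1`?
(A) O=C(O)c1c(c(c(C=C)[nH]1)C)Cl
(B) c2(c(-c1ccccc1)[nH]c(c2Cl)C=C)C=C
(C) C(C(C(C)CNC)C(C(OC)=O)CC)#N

B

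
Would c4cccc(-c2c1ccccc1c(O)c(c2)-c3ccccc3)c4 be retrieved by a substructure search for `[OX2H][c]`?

Yes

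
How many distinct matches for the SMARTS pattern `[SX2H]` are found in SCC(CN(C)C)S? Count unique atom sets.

[SX2H] is the SMARTS for a thiol: an aliphatic sulfur with two connections, one being H.
The molecule carries 2 separate instances of a thiol (-SH) meeting every constraint; each maps to a distinct set of atoms, giving 2 matches.

2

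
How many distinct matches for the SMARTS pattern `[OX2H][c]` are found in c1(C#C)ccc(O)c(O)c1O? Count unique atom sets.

3

[OX2H][c] is the SMARTS for a phenol: a hydroxyl oxygen attached to an aromatic carbon.
The molecule carries 3 separate instances of a hydroxyl group (-OH) meeting every constraint; each maps to a distinct set of atoms, giving 3 matches.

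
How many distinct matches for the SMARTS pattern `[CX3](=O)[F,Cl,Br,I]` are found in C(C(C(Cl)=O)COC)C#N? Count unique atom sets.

1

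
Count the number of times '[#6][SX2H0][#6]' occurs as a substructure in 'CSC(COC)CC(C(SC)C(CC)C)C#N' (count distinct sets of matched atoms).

2

[#6][SX2H0][#6] is the SMARTS for a thioether: an aliphatic sulfur bridging two carbons with no H on the sulfur.
The molecule carries 2 separate instances of a methylthio ether (-SCH3) meeting every constraint; each maps to a distinct set of atoms, giving 2 matches.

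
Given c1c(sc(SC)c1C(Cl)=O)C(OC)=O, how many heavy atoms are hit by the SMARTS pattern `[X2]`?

The query [X2] means: any atom with exactly two total connections (bonds + H).
Check the 14 heavy atoms by environment: 1× s (aromatic, X2) → match; 4× c (aromatic, X3) → no; 2× C (X3) → no; 2× O (X1) → no; 1× Cl (X1) → no; 1× O (X2) → match; 2× C (X4) → no; 1× S (X2) → match.
Summing the matching environments: 1 + 1 + 1 = 3 matching atoms.

3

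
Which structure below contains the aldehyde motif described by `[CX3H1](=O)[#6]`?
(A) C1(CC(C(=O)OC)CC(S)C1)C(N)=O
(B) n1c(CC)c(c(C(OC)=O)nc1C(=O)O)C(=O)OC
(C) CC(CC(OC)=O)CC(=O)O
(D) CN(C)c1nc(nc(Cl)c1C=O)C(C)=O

[CX3H1](=O)[#6] describes an sp2 carbon with one H, double-bonded to O and single-bonded to carbon (an aldehyde).
(A) has a methyl-ester group (-C(=O)OCH3) but the carbonyl carbon has H0, not H1.
(B) has a methyl-ester group (-C(=O)OCH3) but the carbonyl carbon has H0, not H1.
(C) has a carboxylic acid group (-C(=O)OH) but the carbonyl carbon has H0 and is bonded to O, not H1.
(D) contains an aldehyde (-CHO), which satisfies every atom and bond constraint.
So the answer is (D).

D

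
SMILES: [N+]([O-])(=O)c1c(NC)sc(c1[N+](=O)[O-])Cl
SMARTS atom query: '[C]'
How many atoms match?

1

The query [C] means: uppercase C matches aliphatic (non-aromatic) carbon only.
Check the 14 heavy atoms by environment: 1× s (aromatic) → no; 4× c (aromatic) → no; 2× N (charge +1) → no; 2× O (charge -1) → no; 2× O → no; 1× Cl → no; 1× N → no; 1× C → match.
That gives 1 matching atom.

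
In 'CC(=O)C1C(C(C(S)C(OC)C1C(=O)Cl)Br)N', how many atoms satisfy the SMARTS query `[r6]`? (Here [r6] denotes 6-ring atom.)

6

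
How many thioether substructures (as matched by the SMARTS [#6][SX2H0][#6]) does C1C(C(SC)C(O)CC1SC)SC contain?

3

[#6][SX2H0][#6] is the SMARTS for a thioether: an aliphatic sulfur bridging two carbons with no H on the sulfur.
The molecule carries 3 separate instances of a methylthio ether (-SCH3) meeting every constraint; each maps to a distinct set of atoms, giving 3 matches.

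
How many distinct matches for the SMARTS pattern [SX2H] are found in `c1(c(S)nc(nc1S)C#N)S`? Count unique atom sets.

3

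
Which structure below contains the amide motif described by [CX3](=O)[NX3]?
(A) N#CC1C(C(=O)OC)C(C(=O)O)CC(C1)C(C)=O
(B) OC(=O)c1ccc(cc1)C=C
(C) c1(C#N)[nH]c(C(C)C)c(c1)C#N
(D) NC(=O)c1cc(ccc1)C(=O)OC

D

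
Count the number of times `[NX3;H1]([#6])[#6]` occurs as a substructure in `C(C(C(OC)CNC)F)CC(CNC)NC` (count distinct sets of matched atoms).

[NX3;H1]([#6])[#6] is the SMARTS for a secondary amine: a trivalent nitrogen with one H, bonded to two carbons.
The molecule carries 3 separate instances of an N-methylamino group (-NHCH3) meeting every constraint; each maps to a distinct set of atoms, giving 3 matches.

3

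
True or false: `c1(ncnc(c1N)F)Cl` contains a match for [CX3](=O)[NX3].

False

The pattern [CX3](=O)[NX3] describes a carbonyl carbon bonded to a trivalent nitrogen — an amide.
The closest candidate here is a primary amino group (-NH2), but the -NH2 is not attached to a carbonyl carbon. No other fragment satisfies the full query, so there is no match.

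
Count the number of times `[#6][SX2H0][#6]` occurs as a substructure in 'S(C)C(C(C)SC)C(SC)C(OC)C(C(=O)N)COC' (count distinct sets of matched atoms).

[#6][SX2H0][#6] is the SMARTS for a thioether: an aliphatic sulfur bridging two carbons with no H on the sulfur.
The molecule carries 3 separate instances of a methylthio ether (-SCH3) meeting every constraint; each maps to a distinct set of atoms, giving 3 matches.

3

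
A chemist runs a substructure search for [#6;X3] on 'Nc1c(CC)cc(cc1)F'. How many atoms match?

6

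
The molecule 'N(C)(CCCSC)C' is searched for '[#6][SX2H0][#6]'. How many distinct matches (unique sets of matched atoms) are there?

1

[#6][SX2H0][#6] is the SMARTS for a thioether: an aliphatic sulfur bridging two carbons with no H on the sulfur.
Exactly one fragment in the molecule meets all constraints, giving 1 match.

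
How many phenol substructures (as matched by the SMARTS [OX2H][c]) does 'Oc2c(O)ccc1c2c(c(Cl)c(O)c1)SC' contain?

[OX2H][c] is the SMARTS for a phenol: a hydroxyl oxygen attached to an aromatic carbon.
The molecule carries 3 separate instances of a hydroxyl group (-OH) meeting every constraint; each maps to a distinct set of atoms, giving 3 matches.

3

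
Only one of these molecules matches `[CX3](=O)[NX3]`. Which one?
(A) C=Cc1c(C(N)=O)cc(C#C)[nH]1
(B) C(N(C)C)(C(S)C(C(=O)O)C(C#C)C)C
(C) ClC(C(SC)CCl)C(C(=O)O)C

[CX3](=O)[NX3] describes a carbonyl carbon bonded to a trivalent nitrogen (an amide).
(A) contains a primary amide (-C(=O)NH2), which satisfies every atom and bond constraint.
(B) has a carboxylic acid group (-C(=O)OH) but the carbonyl is bonded to O, not to an NX3 nitrogen.
(C) has a carboxylic acid group (-C(=O)OH) but the carbonyl is bonded to O, not to an NX3 nitrogen.
So the answer is (A).

A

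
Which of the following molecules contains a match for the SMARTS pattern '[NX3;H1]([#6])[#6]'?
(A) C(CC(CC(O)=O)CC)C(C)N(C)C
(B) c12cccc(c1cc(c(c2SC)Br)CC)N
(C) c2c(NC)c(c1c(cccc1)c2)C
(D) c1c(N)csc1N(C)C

C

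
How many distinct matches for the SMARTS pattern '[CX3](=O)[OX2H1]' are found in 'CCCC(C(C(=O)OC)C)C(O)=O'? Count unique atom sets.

[CX3](=O)[OX2H1] is the SMARTS for a carboxylic acid: an sp2 carbon double-bonded to O and single-bonded to an -OH oxygen.
Exactly one fragment in the molecule meets all constraints, giving 1 match.

1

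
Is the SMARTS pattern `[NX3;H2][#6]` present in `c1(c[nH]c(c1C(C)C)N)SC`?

The pattern [NX3;H2][#6] describes a trivalent nitrogen with two H attached to carbon — a primary amine.
The molecule carries a primary amino group (-NH2), whose atoms satisfy every constraint of the query, so the pattern matches.

Yes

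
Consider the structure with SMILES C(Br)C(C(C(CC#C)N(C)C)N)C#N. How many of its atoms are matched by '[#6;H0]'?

2

Check the 14 heavy atoms by environment: 2× C (H2) → no; 4× C (H1) → no; 2× C (H0) → match; 2× N (H0) → no; 1× N (H2) → no; 1× Br (H0) → no; 2× C (H3) → no.
That gives 2 matching atoms.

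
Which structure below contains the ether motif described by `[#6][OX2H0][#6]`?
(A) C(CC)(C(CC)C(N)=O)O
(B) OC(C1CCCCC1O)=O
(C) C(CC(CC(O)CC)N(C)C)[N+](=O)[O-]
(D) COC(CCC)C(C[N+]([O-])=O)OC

D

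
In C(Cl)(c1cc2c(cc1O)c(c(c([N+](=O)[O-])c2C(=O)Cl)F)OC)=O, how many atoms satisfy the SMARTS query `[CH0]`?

The query [CH0] means: aliphatic carbon with no attached hydrogen.
Check the 23 heavy atoms by environment: 8× c (aromatic, H0) → no; 2× c (aromatic, H1) → no; 4× O (H0) → no; 1× C (H3) → no; 1× F (H0) → no; 1× O (H1) → no; 1× N (charge +1, H0) → no; 1× O (charge -1, H0) → no; 2× C (H0) → match; 2× Cl (H0) → no.
That gives 2 matching atoms.

2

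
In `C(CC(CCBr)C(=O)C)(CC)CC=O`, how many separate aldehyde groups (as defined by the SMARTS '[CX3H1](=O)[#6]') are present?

[CX3H1](=O)[#6] is the SMARTS for an aldehyde: an sp2 carbon with one H, double-bonded to O and single-bonded to carbon.
Exactly one fragment in the molecule meets all constraints, giving 1 match.

1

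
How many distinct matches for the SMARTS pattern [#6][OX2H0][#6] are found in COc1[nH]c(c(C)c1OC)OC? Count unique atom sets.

[#6][OX2H0][#6] is the SMARTS for an ether: an aliphatic oxygen bridging two carbons with no H on the oxygen.
The molecule carries 3 separate instances of a methoxy ether (-OCH3) meeting every constraint; each maps to a distinct set of atoms, giving 3 matches.

3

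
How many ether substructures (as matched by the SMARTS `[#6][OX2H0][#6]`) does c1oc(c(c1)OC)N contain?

1

[#6][OX2H0][#6] is the SMARTS for an ether: an aliphatic oxygen bridging two carbons with no H on the oxygen.
Exactly one fragment in the molecule meets all constraints, giving 1 match.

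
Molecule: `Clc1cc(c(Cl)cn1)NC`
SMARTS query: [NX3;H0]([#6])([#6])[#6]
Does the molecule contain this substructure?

The pattern [NX3;H0]([#6])([#6])[#6] describes a trivalent nitrogen with no H, bonded to three carbons — a tertiary amine.
The closest candidate here is an N-methylamino group (-NHCH3), but the nitrogen still has one H (H1), not H0. No other fragment satisfies the full query, so there is no match.

No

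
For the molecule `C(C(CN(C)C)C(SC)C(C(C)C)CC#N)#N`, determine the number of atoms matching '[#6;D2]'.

4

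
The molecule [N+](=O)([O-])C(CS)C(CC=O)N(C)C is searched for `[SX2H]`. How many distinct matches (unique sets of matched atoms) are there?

[SX2H] is the SMARTS for a thiol: an aliphatic sulfur with two connections, one being H.
Exactly one fragment in the molecule meets all constraints, giving 1 match.

1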